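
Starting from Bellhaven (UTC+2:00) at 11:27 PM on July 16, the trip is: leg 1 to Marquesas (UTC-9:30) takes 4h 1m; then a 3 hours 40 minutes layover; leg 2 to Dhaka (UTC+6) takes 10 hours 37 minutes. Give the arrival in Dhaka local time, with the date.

9:45 PM on Jul 17

Convert departure to UTC: 11:27 PM − 2:00 = 9:27 PM UTC on Jul 16.
Add 4 hours 1 minute leg 1 → 1:28 AM UTC (Jul 17).
Add 3 hours and 40 minutes layover in Marquesas → 5:08 AM UTC.
Add 10 hours and 37 minutes leg 2 → 3:45 PM UTC.
Dhaka is UTC+6:00, so local arrival = 3:45 PM + 6:00 = 9:45 PM on Jul 17.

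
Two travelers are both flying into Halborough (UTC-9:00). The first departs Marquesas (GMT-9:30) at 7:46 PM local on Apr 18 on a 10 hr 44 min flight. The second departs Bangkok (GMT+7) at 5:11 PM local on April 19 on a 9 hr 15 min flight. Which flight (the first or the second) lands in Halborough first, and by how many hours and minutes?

Flight 1 in UTC: 7:46 PM + 9:30 = 5:16 AM on Apr 19.
+10 hours 44 minutes → arrive 4:00 PM UTC on Apr 19.
Flight 2 in UTC: 5:11 PM − 7:00 = 10:11 AM on Apr 19.
+9 hours and 15 minutes → arrive 7:26 PM UTC on Apr 19.
Flight 1 lands earlier by 3 hours 26 minutes.

the first, by 3 hours 26 minutes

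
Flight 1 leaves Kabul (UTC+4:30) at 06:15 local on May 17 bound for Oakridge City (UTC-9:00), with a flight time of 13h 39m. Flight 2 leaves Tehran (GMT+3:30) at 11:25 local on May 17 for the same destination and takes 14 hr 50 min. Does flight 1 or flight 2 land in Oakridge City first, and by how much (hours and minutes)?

the first, by 7 hours 21 minutes

Flight 1 in UTC: 06:15 − 4:30 = 01:45 on May 17.
+13 hours and 39 minutes → arrive 15:24 UTC on May 17.
Flight 2 in UTC: 11:25 − 3:30 = 07:55 on May 17.
+14 hours and 50 minutes → arrive 22:45 UTC on May 17.
Flight 1 lands earlier by 7 hours 21 minutes.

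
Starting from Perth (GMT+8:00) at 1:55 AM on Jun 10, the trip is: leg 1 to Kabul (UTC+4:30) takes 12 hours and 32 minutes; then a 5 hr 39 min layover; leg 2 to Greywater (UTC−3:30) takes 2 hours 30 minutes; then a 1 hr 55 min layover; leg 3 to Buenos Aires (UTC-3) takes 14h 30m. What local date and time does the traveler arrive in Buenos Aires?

4:01 AM on June 11

Convert departure to UTC: 1:55 AM − 8:00 = 5:55 PM UTC on Jun 9.
Add 12 hours and 32 minutes leg 1 → 6:27 AM UTC (Jun 10).
Add 5 hours and 39 minutes layover in Kabul → 12:06 PM UTC.
Add 2 hours and 30 minutes leg 2 → 2:36 PM UTC.
Add 1 hour and 55 minutes layover in Greywater → 4:31 PM UTC.
Add 14 hours and 30 minutes leg 3 → 7:01 AM UTC (Jun 11).
Buenos Aires is UTC−3:00, so local arrival = 7:01 AM − 3:00 = 4:01 AM on Jun 11.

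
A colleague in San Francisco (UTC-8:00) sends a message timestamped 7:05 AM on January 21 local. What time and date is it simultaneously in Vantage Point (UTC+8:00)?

In UTC: 7:05 AM + 8:00 = 3:05 PM on Jan 21.
Vantage Point is UTC+8:00: 3:05 PM + 8:00 = 11:05 PM on Jan 21.

11:05 PM on Jan 21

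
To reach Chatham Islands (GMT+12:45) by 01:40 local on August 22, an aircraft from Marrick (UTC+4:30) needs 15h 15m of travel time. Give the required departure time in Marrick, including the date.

02:10 on Aug 21

Target arrival in UTC: 01:40 − 12:45 = 12:55 on Aug 21.
Subtract 15 hours 15 minutes → departure 21:40 UTC on Aug 20.
Marrick is UTC+4:30: 21:40 + 4:30 = 02:10 on Aug 21.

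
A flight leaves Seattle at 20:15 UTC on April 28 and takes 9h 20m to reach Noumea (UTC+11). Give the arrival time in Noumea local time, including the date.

Departure is given in UTC: 20:15 on Apr 28.
Add 9 hours and 20 minutes → 05:35 UTC (Apr 29).
Noumea is UTC+11:00: 05:35 + 11:00 = 16:35 on Apr 29.

16:35 on April 29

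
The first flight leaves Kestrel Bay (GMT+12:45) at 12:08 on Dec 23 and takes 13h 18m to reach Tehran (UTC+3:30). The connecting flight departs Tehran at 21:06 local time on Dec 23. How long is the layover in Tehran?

4 hours 55 minutes

Convert departure to UTC: 12:08 − 12:45 = 23:23 UTC on Dec 22.
Add 13 hours and 18 minutes flight time → 12:41 UTC (Dec 23).
Tehran is UTC+3:30, so local arrival = 12:41 + 3:30 = 16:11 on Dec 23.
Layover = 21:06 − 16:11 = 4 hours 55 minutes.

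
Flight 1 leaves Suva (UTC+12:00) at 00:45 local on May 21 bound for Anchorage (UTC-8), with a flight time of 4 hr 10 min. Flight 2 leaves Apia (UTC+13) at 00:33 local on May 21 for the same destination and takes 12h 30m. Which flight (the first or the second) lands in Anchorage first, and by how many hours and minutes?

the first, by 7 hours 8 minutes

Flight 1 in UTC: 00:45 − 12:00 = 12:45 on May 20.
+4 hours 10 minutes → arrive 16:55 UTC on May 20.
Flight 2 in UTC: 00:33 − 13:00 = 11:33 on May 20.
+12 hours 30 minutes → arrive 00:03 UTC on May 21.
Flight 1 lands earlier by 7 hours 8 minutes.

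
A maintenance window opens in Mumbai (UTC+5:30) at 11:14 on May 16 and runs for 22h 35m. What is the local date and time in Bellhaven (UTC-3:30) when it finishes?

Convert start to UTC: 11:14 − 5:30 = 05:44 UTC on May 16.
Add 22 hours 35 minutes duration → 04:19 UTC (May 17).
Bellhaven is UTC−3:30, so local end time = 04:19 − 3:30 = 00:49 on May 17.

00:49 on May 17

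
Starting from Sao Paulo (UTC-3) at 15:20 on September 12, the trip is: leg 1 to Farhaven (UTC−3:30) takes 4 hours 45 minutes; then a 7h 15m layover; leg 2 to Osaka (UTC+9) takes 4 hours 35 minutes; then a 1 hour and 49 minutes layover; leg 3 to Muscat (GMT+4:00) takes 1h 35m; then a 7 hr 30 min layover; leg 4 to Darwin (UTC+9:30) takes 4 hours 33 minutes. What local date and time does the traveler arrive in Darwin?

11:52 on Sep 14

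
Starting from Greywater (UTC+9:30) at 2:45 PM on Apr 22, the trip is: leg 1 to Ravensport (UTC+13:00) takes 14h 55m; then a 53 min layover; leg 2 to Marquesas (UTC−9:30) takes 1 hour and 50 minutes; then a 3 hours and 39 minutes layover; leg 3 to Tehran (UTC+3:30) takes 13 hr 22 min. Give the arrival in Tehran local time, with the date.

Convert departure to UTC: 2:45 PM − 9:30 = 5:15 AM UTC on Apr 22.
Add 14 hours and 55 minutes leg 1 → 8:10 PM UTC.
Add 53 minutes layover in Ravensport → 9:03 PM UTC.
Add 1 hour 50 minutes leg 2 → 10:53 PM UTC.
Add 3 hours and 39 minutes layover in Marquesas → 2:32 AM UTC (Apr 23).
Add 13 hours 22 minutes leg 3 → 3:54 PM UTC.
Tehran is UTC+3:30, so local arrival = 3:54 PM + 3:30 = 7:24 PM on Apr 23.

7:24 PM on April 23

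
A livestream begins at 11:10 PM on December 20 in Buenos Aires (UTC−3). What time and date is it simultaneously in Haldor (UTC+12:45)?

2:55 PM on Dec 21

Haldor is 15:45 ahead of Buenos Aires.
Shift by the zone difference: 11:10 PM + 15:45 = 2:55 PM on Dec 21 in Haldor.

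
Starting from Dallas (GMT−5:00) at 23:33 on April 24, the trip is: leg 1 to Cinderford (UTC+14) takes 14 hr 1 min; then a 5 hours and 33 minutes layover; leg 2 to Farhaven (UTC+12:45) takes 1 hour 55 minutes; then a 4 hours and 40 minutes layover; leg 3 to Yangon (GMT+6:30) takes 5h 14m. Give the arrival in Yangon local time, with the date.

18:26 on April 26

Convert departure to UTC: 23:33 + 5:00 = 04:33 UTC on Apr 25.
Add 14 hours 1 minute leg 1 → 18:34 UTC.
Add 5 hours and 33 minutes layover in Cinderford → 00:07 UTC (Apr 26).
Add 1 hour 55 minutes leg 2 → 02:02 UTC.
Add 4 hours and 40 minutes layover in Farhaven → 06:42 UTC.
Add 5 hours 14 minutes leg 3 → 11:56 UTC.
Yangon is UTC+6:30, so local arrival = 11:56 + 6:30 = 18:26 on Apr 26.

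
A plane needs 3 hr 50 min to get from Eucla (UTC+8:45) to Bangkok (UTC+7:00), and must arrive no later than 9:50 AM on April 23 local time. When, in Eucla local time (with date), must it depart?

7:45 AM on Apr 23

Target arrival in UTC: 9:50 AM − 7:00 = 2:50 AM on Apr 23.
Subtract 3 hours and 50 minutes → departure 11:00 PM UTC on Apr 22.
Eucla is UTC+8:45: 11:00 PM + 8:45 = 7:45 AM on Apr 23.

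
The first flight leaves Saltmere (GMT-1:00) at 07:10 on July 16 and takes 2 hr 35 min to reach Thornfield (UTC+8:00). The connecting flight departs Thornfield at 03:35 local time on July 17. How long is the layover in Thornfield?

8 hours 50 minutes

Convert departure to UTC: 07:10 + 1:00 = 08:10 UTC on Jul 16.
Add 2 hours and 35 minutes flight time → 10:45 UTC.
Thornfield is UTC+8:00, so local arrival = 10:45 + 8:00 = 18:45 on Jul 16.
Layover = 03:35 − 18:45 (+1 day) = 8 hours 50 minutes.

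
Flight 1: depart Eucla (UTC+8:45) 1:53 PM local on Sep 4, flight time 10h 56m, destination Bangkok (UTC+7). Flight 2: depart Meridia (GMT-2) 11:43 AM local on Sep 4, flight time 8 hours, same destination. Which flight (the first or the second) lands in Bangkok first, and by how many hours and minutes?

the first, by 5 hours 39 minutes

Flight 1 in UTC: 1:53 PM − 8:45 = 5:08 AM on Sep 4.
+10 hours 56 minutes → arrive 4:04 PM UTC on Sep 4.
Flight 2 in UTC: 11:43 AM + 2:00 = 1:43 PM on Sep 4.
+8 hours → arrive 9:43 PM UTC on Sep 4.
Flight 1 lands earlier by 5 hours 39 minutes.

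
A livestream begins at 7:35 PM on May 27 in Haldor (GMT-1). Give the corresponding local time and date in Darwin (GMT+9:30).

Darwin is 10:30 ahead of Haldor.
Shift by the zone difference: 7:35 PM + 10:30 = 6:05 AM on May 28 in Darwin.

6:05 AM on May 28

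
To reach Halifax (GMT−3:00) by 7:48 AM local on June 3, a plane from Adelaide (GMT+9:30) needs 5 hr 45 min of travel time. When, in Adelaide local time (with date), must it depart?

Target arrival in UTC: 7:48 AM + 3:00 = 10:48 AM on Jun 3.
Subtract 5 hours 45 minutes → departure 5:03 AM UTC on Jun 3.
Adelaide is UTC+9:30: 5:03 AM + 9:30 = 2:33 PM on Jun 3.

2:33 PM on June 3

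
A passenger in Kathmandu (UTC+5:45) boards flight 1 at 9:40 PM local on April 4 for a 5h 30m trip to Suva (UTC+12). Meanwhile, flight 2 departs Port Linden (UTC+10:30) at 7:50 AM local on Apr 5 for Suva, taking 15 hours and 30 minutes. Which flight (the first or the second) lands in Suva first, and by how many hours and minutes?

the first, by 15 hours 25 minutes

Flight 1 in UTC: 9:40 PM − 5:45 = 3:55 PM on Apr 4.
+5 hours and 30 minutes → arrive 9:25 PM UTC on Apr 4.
Flight 2 in UTC: 7:50 AM − 10:30 = 9:20 PM on Apr 4.
+15 hours and 30 minutes → arrive 12:50 PM UTC on Apr 5.
Flight 1 lands earlier by 15 hours 25 minutes.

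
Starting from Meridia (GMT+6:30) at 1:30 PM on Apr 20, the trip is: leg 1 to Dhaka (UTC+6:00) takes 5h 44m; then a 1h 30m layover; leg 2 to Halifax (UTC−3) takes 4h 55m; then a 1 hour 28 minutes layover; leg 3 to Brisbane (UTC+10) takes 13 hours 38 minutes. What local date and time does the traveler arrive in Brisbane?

8:15 PM on April 21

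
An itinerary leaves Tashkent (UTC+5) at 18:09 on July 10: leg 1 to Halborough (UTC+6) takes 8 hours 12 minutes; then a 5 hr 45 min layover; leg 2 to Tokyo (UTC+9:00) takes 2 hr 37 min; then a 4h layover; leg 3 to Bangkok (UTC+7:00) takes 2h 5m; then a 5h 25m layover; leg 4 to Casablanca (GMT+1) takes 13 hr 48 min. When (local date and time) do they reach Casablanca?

08:01 on Jul 12

Convert departure to UTC: 18:09 − 5:00 = 13:09 UTC on Jul 10.
Add 8 hours 12 minutes leg 1 → 21:21 UTC.
Add 5 hours and 45 minutes layover in Halborough → 03:06 UTC (Jul 11).
Add 2 hours 37 minutes leg 2 → 05:43 UTC.
Add 4 hours layover in Tokyo → 09:43 UTC.
Add 2 hours and 5 minutes leg 3 → 11:48 UTC.
Add 5 hours 25 minutes layover in Bangkok → 17:13 UTC.
Add 13 hours and 48 minutes leg 4 → 07:01 UTC (Jul 12).
Casablanca is UTC+1:00, so local arrival = 07:01 + 1:00 = 08:01 on Jul 12.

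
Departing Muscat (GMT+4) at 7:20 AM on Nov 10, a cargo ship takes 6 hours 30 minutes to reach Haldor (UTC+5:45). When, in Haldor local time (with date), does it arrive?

3:35 PM on Nov 10

Convert departure to UTC: 7:20 AM − 4:00 = 3:20 AM UTC on Nov 10.
Add 6 hours and 30 minutes travel time → 9:50 AM UTC.
Haldor is UTC+5:45, so local arrival = 9:50 AM + 5:45 = 3:35 PM on Nov 10.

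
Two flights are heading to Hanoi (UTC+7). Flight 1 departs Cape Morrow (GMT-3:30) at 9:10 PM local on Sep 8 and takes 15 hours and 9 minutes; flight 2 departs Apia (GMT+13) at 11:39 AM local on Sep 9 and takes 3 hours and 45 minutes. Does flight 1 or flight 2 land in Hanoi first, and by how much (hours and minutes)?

the second, by 13 hours 25 minutes

Flight 1 in UTC: 9:10 PM + 3:30 = 12:40 AM on Sep 9.
+15 hours and 9 minutes → arrive 3:49 PM UTC on Sep 9.
Flight 2 in UTC: 11:39 AM − 13:00 = 10:39 PM on Sep 8.
+3 hours and 45 minutes → arrive 2:24 AM UTC on Sep 9.
Flight 2 lands earlier by 13 hours 25 minutes.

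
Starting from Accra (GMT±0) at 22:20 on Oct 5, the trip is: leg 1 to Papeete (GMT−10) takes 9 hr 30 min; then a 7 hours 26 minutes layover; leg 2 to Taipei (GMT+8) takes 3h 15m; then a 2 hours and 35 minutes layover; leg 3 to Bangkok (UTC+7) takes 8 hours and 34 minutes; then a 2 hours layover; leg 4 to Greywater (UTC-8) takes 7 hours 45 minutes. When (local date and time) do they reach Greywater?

Accra is at UTC+0, so departure is already 22:20 UTC on Oct 5.
Add 9 hours and 30 minutes leg 1 → 07:50 UTC (Oct 6).
Add 7 hours and 26 minutes layover in Papeete → 15:16 UTC.
Add 3 hours and 15 minutes leg 2 → 18:31 UTC.
Add 2 hours and 35 minutes layover in Taipei → 21:06 UTC.
Add 8 hours 34 minutes leg 3 → 05:40 UTC (Oct 7).
Add 2 hours layover in Bangkok → 07:40 UTC.
Add 7 hours and 45 minutes leg 4 → 15:25 UTC.
Greywater is UTC−8:00, so local arrival = 15:25 − 8:00 = 07:25 on Oct 7.

07:25 on Oct 7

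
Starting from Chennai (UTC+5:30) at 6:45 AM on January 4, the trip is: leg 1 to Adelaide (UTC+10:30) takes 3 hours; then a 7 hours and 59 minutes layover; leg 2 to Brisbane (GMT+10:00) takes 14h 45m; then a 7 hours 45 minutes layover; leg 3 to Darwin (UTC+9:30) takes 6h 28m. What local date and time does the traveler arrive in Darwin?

Convert departure to UTC: 6:45 AM − 5:30 = 1:15 AM UTC on Jan 4.
Add 3 hours leg 1 → 4:15 AM UTC.
Add 7 hours and 59 minutes layover in Adelaide → 12:14 PM UTC.
Add 14 hours 45 minutes leg 2 → 2:59 AM UTC (Jan 5).
Add 7 hours 45 minutes layover in Brisbane → 10:44 AM UTC.
Add 6 hours and 28 minutes leg 3 → 5:12 PM UTC.
Darwin is UTC+9:30, so local arrival = 5:12 PM + 9:30 = 2:42 AM on Jan 6.

2:42 AM on January 6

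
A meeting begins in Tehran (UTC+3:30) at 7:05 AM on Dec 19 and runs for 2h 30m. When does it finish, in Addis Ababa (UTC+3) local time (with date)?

Convert start to UTC: 7:05 AM − 3:30 = 3:35 AM UTC on Dec 19.
Add 2 hours 30 minutes duration → 6:05 AM UTC.
Addis Ababa is UTC+3:00, so local end time = 6:05 AM + 3:00 = 9:05 AM on Dec 19.

9:05 AM on December 19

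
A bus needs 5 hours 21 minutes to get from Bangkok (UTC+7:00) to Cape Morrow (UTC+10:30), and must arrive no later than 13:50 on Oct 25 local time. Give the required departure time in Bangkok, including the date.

Target arrival in UTC: 13:50 − 10:30 = 03:20 on Oct 25.
Subtract 5 hours 21 minutes → departure 21:59 UTC on Oct 24.
Bangkok is UTC+7:00: 21:59 + 7:00 = 04:59 on Oct 25.

04:59 on October 25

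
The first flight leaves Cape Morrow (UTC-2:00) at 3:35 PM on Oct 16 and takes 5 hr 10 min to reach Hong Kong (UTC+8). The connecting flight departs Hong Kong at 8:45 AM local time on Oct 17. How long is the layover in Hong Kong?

2 hours

Convert departure to UTC: 3:35 PM + 2:00 = 5:35 PM UTC on Oct 16.
Add 5 hours 10 minutes flight time → 10:45 PM UTC.
Hong Kong is UTC+8:00, so local arrival = 10:45 PM + 8:00 = 6:45 AM on Oct 17.
Layover = 8:45 AM − 6:45 AM = 2 hours.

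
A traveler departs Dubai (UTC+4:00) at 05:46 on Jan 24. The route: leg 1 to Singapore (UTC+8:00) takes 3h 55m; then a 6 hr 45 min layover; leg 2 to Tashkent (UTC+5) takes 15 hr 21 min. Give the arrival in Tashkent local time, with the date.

08:47 on January 25

Convert departure to UTC: 05:46 − 4:00 = 01:46 UTC on Jan 24.
Add 3 hours and 55 minutes leg 1 → 05:41 UTC.
Add 6 hours 45 minutes layover in Singapore → 12:26 UTC.
Add 15 hours 21 minutes leg 2 → 03:47 UTC (Jan 25).
Tashkent is UTC+5:00, so local arrival = 03:47 + 5:00 = 08:47 on Jan 25.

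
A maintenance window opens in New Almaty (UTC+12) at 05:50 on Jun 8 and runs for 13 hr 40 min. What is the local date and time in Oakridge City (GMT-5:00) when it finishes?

Convert start to UTC: 05:50 − 12:00 = 17:50 UTC on Jun 7.
Add 13 hours 40 minutes duration → 07:30 UTC (Jun 8).
Oakridge City is UTC−5:00, so local end time = 07:30 − 5:00 = 02:30 on Jun 8.

02:30 on June 8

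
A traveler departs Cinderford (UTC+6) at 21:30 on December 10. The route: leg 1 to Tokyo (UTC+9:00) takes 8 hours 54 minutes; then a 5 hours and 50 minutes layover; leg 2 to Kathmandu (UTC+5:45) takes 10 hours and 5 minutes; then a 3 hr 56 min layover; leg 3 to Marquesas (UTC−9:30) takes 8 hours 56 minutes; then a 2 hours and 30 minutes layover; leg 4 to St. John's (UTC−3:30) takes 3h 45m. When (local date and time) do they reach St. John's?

Convert departure to UTC: 21:30 − 6:00 = 15:30 UTC on Dec 10.
Add 8 hours and 54 minutes leg 1 → 00:24 UTC (Dec 11).
Add 5 hours and 50 minutes layover in Tokyo → 06:14 UTC.
Add 10 hours 5 minutes leg 2 → 16:19 UTC.
Add 3 hours 56 minutes layover in Kathmandu → 20:15 UTC.
Add 8 hours and 56 minutes leg 3 → 05:11 UTC (Dec 12).
Add 2 hours 30 minutes layover in Marquesas → 07:41 UTC.
Add 3 hours and 45 minutes leg 4 → 11:26 UTC.
St. John's is UTC−3:30, so local arrival = 11:26 − 3:30 = 07:56 on Dec 12.

07:56 on December 12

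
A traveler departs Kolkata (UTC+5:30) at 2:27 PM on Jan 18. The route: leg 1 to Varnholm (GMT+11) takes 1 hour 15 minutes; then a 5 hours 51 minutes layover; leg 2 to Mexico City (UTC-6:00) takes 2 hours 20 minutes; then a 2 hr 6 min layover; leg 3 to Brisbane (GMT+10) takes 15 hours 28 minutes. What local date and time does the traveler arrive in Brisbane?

9:57 PM on January 19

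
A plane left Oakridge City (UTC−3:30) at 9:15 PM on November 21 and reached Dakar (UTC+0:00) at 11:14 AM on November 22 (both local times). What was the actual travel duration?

10 hours 29 minutes

Dakar is 3:30 ahead of Oakridge City.
Clock-face elapsed time (ignoring zones) is 13 hours 59 minutes.
Actual elapsed = 13 hours 59 minutes − 3:30 = 10 hours 29 minutes.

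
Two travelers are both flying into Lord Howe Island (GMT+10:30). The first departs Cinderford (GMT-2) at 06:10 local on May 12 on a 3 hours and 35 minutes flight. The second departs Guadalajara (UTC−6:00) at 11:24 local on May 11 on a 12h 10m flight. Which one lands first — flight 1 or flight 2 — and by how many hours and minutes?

the second, by 6 hours 11 minutes

Flight 1 in UTC: 06:10 + 2:00 = 08:10 on May 12.
+3 hours and 35 minutes → arrive 11:45 UTC on May 12.
Flight 2 in UTC: 11:24 + 6:00 = 17:24 on May 11.
+12 hours and 10 minutes → arrive 05:34 UTC on May 12.
Flight 2 lands earlier by 6 hours 11 minutes.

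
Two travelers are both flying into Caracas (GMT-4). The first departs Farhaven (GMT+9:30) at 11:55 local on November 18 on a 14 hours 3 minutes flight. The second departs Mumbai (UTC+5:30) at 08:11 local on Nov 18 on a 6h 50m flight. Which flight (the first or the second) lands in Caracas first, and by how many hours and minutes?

the second, by 6 hours 57 minutes

Flight 1 in UTC: 11:55 − 9:30 = 02:25 on Nov 18.
+14 hours and 3 minutes → arrive 16:28 UTC on Nov 18.
Flight 2 in UTC: 08:11 − 5:30 = 02:41 on Nov 18.
+6 hours 50 minutes → arrive 09:31 UTC on Nov 18.
Flight 2 lands earlier by 6 hours 57 minutes.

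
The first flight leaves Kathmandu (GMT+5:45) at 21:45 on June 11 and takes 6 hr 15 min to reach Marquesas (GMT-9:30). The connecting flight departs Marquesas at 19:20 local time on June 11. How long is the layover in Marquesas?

Convert departure to UTC: 21:45 − 5:45 = 16:00 UTC on Jun 11.
Add 6 hours and 15 minutes flight time → 22:15 UTC.
Marquesas is UTC−9:30, so local arrival = 22:15 − 9:30 = 12:45 on Jun 11.
Layover = 19:20 − 12:45 = 6 hours 35 minutes.

6 hours 35 minutes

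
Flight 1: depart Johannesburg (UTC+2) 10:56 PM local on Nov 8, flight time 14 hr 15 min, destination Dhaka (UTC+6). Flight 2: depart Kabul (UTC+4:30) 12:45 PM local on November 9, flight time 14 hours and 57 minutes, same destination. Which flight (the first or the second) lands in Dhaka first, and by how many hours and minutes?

Flight 1 in UTC: 10:56 PM − 2:00 = 8:56 PM on Nov 8.
+14 hours and 15 minutes → arrive 11:11 AM UTC on Nov 9.
Flight 2 in UTC: 12:45 PM − 4:30 = 8:15 AM on Nov 9.
+14 hours and 57 minutes → arrive 11:12 PM UTC on Nov 9.
Flight 1 lands earlier by 12 hours 1 minute.

the first, by 12 hours 1 minute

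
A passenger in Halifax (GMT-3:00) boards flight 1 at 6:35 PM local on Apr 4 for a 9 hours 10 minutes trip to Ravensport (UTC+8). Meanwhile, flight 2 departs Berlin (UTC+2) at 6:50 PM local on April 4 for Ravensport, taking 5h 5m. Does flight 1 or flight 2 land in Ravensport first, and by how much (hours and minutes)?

the second, by 8 hours 50 minutes

Flight 1 in UTC: 6:35 PM + 3:00 = 9:35 PM on Apr 4.
+9 hours and 10 minutes → arrive 6:45 AM UTC on Apr 5.
Flight 2 in UTC: 6:50 PM − 2:00 = 4:50 PM on Apr 4.
+5 hours 5 minutes → arrive 9:55 PM UTC on Apr 4.
Flight 2 lands earlier by 8 hours 50 minutes.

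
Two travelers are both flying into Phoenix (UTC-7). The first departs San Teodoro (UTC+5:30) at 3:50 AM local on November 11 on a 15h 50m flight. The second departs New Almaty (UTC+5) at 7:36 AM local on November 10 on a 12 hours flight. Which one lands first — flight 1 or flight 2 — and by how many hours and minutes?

the second, by 23 hours 34 minutes

Flight 1 in UTC: 3:50 AM − 5:30 = 10:20 PM on Nov 10.
+15 hours 50 minutes → arrive 2:10 PM UTC on Nov 11.
Flight 2 in UTC: 7:36 AM − 5:00 = 2:36 AM on Nov 10.
+12 hours → arrive 2:36 PM UTC on Nov 10.
Flight 2 lands earlier by 23 hours 34 minutes.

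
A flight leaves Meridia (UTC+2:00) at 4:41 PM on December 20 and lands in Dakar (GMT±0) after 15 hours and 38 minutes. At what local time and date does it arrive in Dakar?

Convert departure to UTC: 4:41 PM − 2:00 = 2:41 PM UTC on Dec 20.
Add 15 hours 38 minutes travel time → 6:19 AM UTC (Dec 21).
Dakar is UTC+0, so local arrival is the same: 6:19 AM on Dec 21.

6:19 AM on December 21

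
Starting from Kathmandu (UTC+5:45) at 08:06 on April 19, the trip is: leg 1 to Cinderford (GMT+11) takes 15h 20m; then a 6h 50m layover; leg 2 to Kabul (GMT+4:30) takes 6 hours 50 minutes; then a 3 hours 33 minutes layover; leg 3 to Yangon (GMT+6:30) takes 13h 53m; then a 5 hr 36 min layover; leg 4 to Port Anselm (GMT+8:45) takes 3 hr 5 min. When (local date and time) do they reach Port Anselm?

Convert departure to UTC: 08:06 − 5:45 = 02:21 UTC on Apr 19.
Add 15 hours 20 minutes leg 1 → 17:41 UTC.
Add 6 hours and 50 minutes layover in Cinderford → 00:31 UTC (Apr 20).
Add 6 hours 50 minutes leg 2 → 07:21 UTC.
Add 3 hours and 33 minutes layover in Kabul → 10:54 UTC.
Add 13 hours 53 minutes leg 3 → 00:47 UTC (Apr 21).
Add 5 hours and 36 minutes layover in Yangon → 06:23 UTC.
Add 3 hours 5 minutes leg 4 → 09:28 UTC.
Port Anselm is UTC+8:45, so local arrival = 09:28 + 8:45 = 18:13 on Apr 21.

18:13 on April 21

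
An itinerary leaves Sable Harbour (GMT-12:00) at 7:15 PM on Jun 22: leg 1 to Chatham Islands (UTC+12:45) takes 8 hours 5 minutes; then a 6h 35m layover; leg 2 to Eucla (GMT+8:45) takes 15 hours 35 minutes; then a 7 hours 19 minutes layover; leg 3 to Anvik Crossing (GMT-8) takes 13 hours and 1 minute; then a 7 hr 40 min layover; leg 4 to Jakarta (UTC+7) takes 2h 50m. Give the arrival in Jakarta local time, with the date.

3:20 AM on June 26

Convert departure to UTC: 7:15 PM + 12:00 = 7:15 AM UTC on Jun 23.
Add 8 hours 5 minutes leg 1 → 3:20 PM UTC.
Add 6 hours and 35 minutes layover in Chatham Islands → 9:55 PM UTC.
Add 15 hours 35 minutes leg 2 → 1:30 PM UTC (Jun 24).
Add 7 hours 19 minutes layover in Eucla → 8:49 PM UTC.
Add 13 hours 1 minute leg 3 → 9:50 AM UTC (Jun 25).
Add 7 hours 40 minutes layover in Anvik Crossing → 5:30 PM UTC.
Add 2 hours and 50 minutes leg 4 → 8:20 PM UTC.
Jakarta is UTC+7:00, so local arrival = 8:20 PM + 7:00 = 3:20 AM on Jun 26.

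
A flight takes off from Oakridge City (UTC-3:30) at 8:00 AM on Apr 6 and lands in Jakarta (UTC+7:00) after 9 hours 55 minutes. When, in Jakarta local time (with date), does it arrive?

Jakarta is 10:30 ahead of Oakridge City.
After 9 hours and 55 minutes it is 5:55 PM in Oakridge City.
Shift by the zone difference: 5:55 PM + 10:30 = 4:25 AM on Apr 7 in Jakarta.

4:25 AM on Apr 7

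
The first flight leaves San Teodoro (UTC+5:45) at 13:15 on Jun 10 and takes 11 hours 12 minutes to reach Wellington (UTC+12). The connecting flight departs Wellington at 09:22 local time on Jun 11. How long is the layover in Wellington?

2 hours 40 minutes

Convert departure to UTC: 13:15 − 5:45 = 07:30 UTC on Jun 10.
Add 11 hours and 12 minutes flight time → 18:42 UTC.
Wellington is UTC+12:00, so local arrival = 18:42 + 12:00 = 06:42 on Jun 11.
Layover = 09:22 − 06:42 = 2 hours 40 minutes.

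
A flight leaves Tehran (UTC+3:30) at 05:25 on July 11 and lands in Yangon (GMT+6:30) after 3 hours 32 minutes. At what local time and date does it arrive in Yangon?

Convert departure to UTC: 05:25 − 3:30 = 01:55 UTC on Jul 11.
Add 3 hours 32 minutes travel time → 05:27 UTC.
Yangon is UTC+6:30, so local arrival = 05:27 + 6:30 = 11:57 on Jul 11.

11:57 on July 11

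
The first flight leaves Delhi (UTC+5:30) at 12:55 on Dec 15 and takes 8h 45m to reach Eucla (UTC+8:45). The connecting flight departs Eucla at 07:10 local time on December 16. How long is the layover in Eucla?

Convert departure to UTC: 12:55 − 5:30 = 07:25 UTC on Dec 15.
Add 8 hours 45 minutes flight time → 16:10 UTC.
Eucla is UTC+8:45, so local arrival = 16:10 + 8:45 = 00:55 on Dec 16.
Layover = 07:10 − 00:55 = 6 hours 15 minutes.

6 hours 15 minutes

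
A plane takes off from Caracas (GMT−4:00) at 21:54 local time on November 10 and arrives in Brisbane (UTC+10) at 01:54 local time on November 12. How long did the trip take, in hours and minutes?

14 hours

Brisbane is 14:00 ahead of Caracas.
Clock-face elapsed time (ignoring zones) is 28 hours.
Actual elapsed = 28 hours − 14:00 = 14 hours.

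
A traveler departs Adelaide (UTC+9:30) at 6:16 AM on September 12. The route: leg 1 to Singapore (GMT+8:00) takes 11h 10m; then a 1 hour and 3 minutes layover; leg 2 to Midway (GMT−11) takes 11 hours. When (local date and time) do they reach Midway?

Convert departure to UTC: 6:16 AM − 9:30 = 8:46 PM UTC on Sep 11.
Add 11 hours 10 minutes leg 1 → 7:56 AM UTC (Sep 12).
Add 1 hour 3 minutes layover in Singapore → 8:59 AM UTC.
Add 11 hours leg 2 → 7:59 PM UTC.
Midway is UTC−11:00, so local arrival = 7:59 PM − 11:00 = 8:59 AM on Sep 12.

8:59 AM on September 12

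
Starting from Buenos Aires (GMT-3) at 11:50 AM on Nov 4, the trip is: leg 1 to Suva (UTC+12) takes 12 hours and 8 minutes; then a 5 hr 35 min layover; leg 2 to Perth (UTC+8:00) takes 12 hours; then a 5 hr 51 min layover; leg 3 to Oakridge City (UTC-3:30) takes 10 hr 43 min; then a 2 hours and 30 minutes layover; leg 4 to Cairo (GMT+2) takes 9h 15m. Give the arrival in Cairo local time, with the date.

2:52 AM on Nov 7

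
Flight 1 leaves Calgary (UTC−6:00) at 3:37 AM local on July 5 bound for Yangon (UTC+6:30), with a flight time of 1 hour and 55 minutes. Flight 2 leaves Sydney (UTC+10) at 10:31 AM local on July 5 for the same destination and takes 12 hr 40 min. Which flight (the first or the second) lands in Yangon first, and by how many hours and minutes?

the first, by 1 hour 39 minutes

Flight 1 in UTC: 3:37 AM + 6:00 = 9:37 AM on Jul 5.
+1 hour 55 minutes → arrive 11:32 AM UTC on Jul 5.
Flight 2 in UTC: 10:31 AM − 10:00 = 12:31 AM on Jul 5.
+12 hours 40 minutes → arrive 1:11 PM UTC on Jul 5.
Flight 1 lands earlier by 1 hour 39 minutes.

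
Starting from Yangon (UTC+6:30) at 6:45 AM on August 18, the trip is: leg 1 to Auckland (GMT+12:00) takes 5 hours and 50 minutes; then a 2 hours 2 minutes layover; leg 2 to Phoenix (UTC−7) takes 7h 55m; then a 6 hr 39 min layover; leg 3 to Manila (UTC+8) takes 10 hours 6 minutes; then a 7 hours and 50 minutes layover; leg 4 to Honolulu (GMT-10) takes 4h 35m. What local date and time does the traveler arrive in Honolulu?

11:12 AM on August 19

Convert departure to UTC: 6:45 AM − 6:30 = 12:15 AM UTC on Aug 18.
Add 5 hours and 50 minutes leg 1 → 6:05 AM UTC.
Add 2 hours 2 minutes layover in Auckland → 8:07 AM UTC.
Add 7 hours and 55 minutes leg 2 → 4:02 PM UTC.
Add 6 hours 39 minutes layover in Phoenix → 10:41 PM UTC.
Add 10 hours 6 minutes leg 3 → 8:47 AM UTC (Aug 19).
Add 7 hours and 50 minutes layover in Manila → 4:37 PM UTC.
Add 4 hours and 35 minutes leg 4 → 9:12 PM UTC.
Honolulu is UTC−10:00, so local arrival = 9:12 PM − 10:00 = 11:12 AM on Aug 19.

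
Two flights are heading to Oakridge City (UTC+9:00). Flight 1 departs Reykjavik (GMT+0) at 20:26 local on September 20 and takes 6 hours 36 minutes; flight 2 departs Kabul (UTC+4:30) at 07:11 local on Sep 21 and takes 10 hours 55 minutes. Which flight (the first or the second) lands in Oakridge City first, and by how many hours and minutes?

the first, by 10 hours 34 minutes

Flight 1 departs at 20:26 UTC (Sep 20).
+6 hours and 36 minutes → arrive 03:02 UTC on Sep 21.
Flight 2 in UTC: 07:11 − 4:30 = 02:41 on Sep 21.
+10 hours 55 minutes → arrive 13:36 UTC on Sep 21.
Flight 1 lands earlier by 10 hours 34 minutes.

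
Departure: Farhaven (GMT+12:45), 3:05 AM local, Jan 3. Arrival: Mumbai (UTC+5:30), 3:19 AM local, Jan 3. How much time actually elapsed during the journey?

7 hours 29 minutes

Mumbai is 7:15 behind Farhaven.
Clock-face elapsed time (ignoring zones) is 14 minutes.
Actual elapsed = 14 minutes + 7:15 = 7 hours 29 minutes.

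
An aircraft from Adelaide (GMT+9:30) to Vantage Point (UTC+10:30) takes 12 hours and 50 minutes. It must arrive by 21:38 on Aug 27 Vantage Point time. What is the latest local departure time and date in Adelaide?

07:48 on Aug 27

Target arrival in UTC: 21:38 − 10:30 = 11:08 on Aug 27.
Subtract 12 hours and 50 minutes → departure 22:18 UTC on Aug 26.
Adelaide is UTC+9:30: 22:18 + 9:30 = 07:48 on Aug 27.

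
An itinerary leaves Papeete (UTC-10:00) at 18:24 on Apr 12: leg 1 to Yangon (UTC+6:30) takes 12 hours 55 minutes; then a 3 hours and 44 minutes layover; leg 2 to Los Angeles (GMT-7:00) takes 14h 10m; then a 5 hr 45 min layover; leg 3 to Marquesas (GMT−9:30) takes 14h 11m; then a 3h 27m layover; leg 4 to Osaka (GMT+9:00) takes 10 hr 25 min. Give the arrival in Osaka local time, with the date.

06:01 on April 16

Convert departure to UTC: 18:24 + 10:00 = 04:24 UTC on Apr 13.
Add 12 hours and 55 minutes leg 1 → 17:19 UTC.
Add 3 hours 44 minutes layover in Yangon → 21:03 UTC.
Add 14 hours 10 minutes leg 2 → 11:13 UTC (Apr 14).
Add 5 hours and 45 minutes layover in Los Angeles → 16:58 UTC.
Add 14 hours 11 minutes leg 3 → 07:09 UTC (Apr 15).
Add 3 hours 27 minutes layover in Marquesas → 10:36 UTC.
Add 10 hours 25 minutes leg 4 → 21:01 UTC.
Osaka is UTC+9:00, so local arrival = 21:01 + 9:00 = 06:01 on Apr 16.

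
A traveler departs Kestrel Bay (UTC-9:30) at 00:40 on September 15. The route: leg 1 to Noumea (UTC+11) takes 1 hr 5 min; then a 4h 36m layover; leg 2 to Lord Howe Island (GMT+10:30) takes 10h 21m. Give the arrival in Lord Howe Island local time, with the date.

Convert departure to UTC: 00:40 + 9:30 = 10:10 UTC on Sep 15.
Add 1 hour and 5 minutes leg 1 → 11:15 UTC.
Add 4 hours 36 minutes layover in Noumea → 15:51 UTC.
Add 10 hours 21 minutes leg 2 → 02:12 UTC (Sep 16).
Lord Howe Island is UTC+10:30, so local arrival = 02:12 + 10:30 = 12:42 on Sep 16.

12:42 on September 16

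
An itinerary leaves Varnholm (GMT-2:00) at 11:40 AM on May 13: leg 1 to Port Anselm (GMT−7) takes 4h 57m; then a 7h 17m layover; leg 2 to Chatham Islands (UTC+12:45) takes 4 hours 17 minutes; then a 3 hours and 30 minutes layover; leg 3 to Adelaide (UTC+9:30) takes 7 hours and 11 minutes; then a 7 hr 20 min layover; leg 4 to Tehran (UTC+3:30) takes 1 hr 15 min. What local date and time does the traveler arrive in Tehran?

4:57 AM on May 15

Convert departure to UTC: 11:40 AM + 2:00 = 1:40 PM UTC on May 13.
Add 4 hours 57 minutes leg 1 → 6:37 PM UTC.
Add 7 hours 17 minutes layover in Port Anselm → 1:54 AM UTC (May 14).
Add 4 hours and 17 minutes leg 2 → 6:11 AM UTC.
Add 3 hours and 30 minutes layover in Chatham Islands → 9:41 AM UTC.
Add 7 hours and 11 minutes leg 3 → 4:52 PM UTC.
Add 7 hours and 20 minutes layover in Adelaide → 12:12 AM UTC (May 15).
Add 1 hour and 15 minutes leg 4 → 1:27 AM UTC.
Tehran is UTC+3:30, so local arrival = 1:27 AM + 3:30 = 4:57 AM on May 15.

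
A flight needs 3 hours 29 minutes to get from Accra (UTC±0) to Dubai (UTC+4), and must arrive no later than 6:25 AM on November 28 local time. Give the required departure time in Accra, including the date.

Target arrival in UTC: 6:25 AM − 4:00 = 2:25 AM on Nov 28.
Subtract 3 hours and 29 minutes → departure 10:56 PM UTC on Nov 27.
Accra is UTC+0, so departure is 10:56 PM on Nov 27.

10:56 PM on Nov 27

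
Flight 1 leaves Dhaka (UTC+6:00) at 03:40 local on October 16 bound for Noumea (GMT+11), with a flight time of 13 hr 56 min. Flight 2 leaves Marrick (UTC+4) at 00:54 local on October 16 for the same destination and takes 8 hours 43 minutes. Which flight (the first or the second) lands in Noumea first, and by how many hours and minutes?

Flight 1 in UTC: 03:40 − 6:00 = 21:40 on Oct 15.
+13 hours and 56 minutes → arrive 11:36 UTC on Oct 16.
Flight 2 in UTC: 00:54 − 4:00 = 20:54 on Oct 15.
+8 hours 43 minutes → arrive 05:37 UTC on Oct 16.
Flight 2 lands earlier by 5 hours 59 minutes.

the second, by 5 hours 59 minutes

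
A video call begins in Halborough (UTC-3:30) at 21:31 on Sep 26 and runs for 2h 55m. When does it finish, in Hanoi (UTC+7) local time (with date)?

10:56 on September 27

Convert start to UTC: 21:31 + 3:30 = 01:01 UTC on Sep 27.
Add 2 hours and 55 minutes duration → 03:56 UTC.
Hanoi is UTC+7:00, so local end time = 03:56 + 7:00 = 10:56 on Sep 27.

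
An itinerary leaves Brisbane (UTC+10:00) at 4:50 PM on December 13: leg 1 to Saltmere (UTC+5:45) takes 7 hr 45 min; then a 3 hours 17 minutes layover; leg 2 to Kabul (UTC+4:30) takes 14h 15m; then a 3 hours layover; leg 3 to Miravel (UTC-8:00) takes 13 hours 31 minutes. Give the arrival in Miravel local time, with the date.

4:38 PM on December 14

Convert departure to UTC: 4:50 PM − 10:00 = 6:50 AM UTC on Dec 13.
Add 7 hours 45 minutes leg 1 → 2:35 PM UTC.
Add 3 hours and 17 minutes layover in Saltmere → 5:52 PM UTC.
Add 14 hours and 15 minutes leg 2 → 8:07 AM UTC (Dec 14).
Add 3 hours layover in Kabul → 11:07 AM UTC.
Add 13 hours 31 minutes leg 3 → 12:38 AM UTC (Dec 15).
Miravel is UTC−8:00, so local arrival = 12:38 AM − 8:00 = 4:38 PM on Dec 14.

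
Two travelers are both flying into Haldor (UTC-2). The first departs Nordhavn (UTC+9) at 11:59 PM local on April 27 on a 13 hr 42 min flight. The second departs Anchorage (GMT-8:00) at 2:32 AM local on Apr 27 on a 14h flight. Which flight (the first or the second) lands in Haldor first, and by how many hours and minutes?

Flight 1 in UTC: 11:59 PM − 9:00 = 2:59 PM on Apr 27.
+13 hours 42 minutes → arrive 4:41 AM UTC on Apr 28.
Flight 2 in UTC: 2:32 AM + 8:00 = 10:32 AM on Apr 27.
+14 hours → arrive 12:32 AM UTC on Apr 28.
Flight 2 lands earlier by 4 hours 9 minutes.

the second, by 4 hours 9 minutes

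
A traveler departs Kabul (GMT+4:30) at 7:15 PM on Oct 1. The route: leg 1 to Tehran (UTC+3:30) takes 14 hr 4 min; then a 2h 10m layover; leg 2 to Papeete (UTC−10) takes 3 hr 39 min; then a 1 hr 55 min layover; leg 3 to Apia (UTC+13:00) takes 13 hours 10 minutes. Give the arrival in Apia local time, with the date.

2:43 PM on October 3

Convert departure to UTC: 7:15 PM − 4:30 = 2:45 PM UTC on Oct 1.
Add 14 hours and 4 minutes leg 1 → 4:49 AM UTC (Oct 2).
Add 2 hours 10 minutes layover in Tehran → 6:59 AM UTC.
Add 3 hours 39 minutes leg 2 → 10:38 AM UTC.
Add 1 hour 55 minutes layover in Papeete → 12:33 PM UTC.
Add 13 hours 10 minutes leg 3 → 1:43 AM UTC (Oct 3).
Apia is UTC+13:00, so local arrival = 1:43 AM + 13:00 = 2:43 PM on Oct 3.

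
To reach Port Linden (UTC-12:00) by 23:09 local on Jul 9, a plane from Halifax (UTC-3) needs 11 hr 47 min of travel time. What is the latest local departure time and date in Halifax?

Target arrival in UTC: 23:09 + 12:00 = 11:09 on Jul 10.
Subtract 11 hours and 47 minutes → departure 23:22 UTC on Jul 9.
Halifax is UTC−3:00: 23:22 − 3:00 = 20:22 on Jul 9.

20:22 on Jul 9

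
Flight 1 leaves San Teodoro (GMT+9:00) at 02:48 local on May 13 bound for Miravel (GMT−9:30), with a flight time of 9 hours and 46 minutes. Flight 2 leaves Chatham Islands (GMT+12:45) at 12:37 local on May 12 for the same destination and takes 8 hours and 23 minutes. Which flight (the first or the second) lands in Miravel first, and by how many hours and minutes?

the second, by 19 hours 19 minutes

Flight 1 in UTC: 02:48 − 9:00 = 17:48 on May 12.
+9 hours 46 minutes → arrive 03:34 UTC on May 13.
Flight 2 in UTC: 12:37 − 12:45 = 23:52 on May 11.
+8 hours and 23 minutes → arrive 08:15 UTC on May 12.
Flight 2 lands earlier by 19 hours 19 minutes.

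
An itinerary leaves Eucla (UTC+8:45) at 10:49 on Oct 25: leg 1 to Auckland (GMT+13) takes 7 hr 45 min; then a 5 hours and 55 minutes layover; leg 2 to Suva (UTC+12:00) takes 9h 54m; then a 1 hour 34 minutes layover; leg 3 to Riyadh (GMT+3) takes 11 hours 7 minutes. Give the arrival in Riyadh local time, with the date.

17:19 on Oct 26

Convert departure to UTC: 10:49 − 8:45 = 02:04 UTC on Oct 25.
Add 7 hours and 45 minutes leg 1 → 09:49 UTC.
Add 5 hours 55 minutes layover in Auckland → 15:44 UTC.
Add 9 hours and 54 minutes leg 2 → 01:38 UTC (Oct 26).
Add 1 hour 34 minutes layover in Suva → 03:12 UTC.
Add 11 hours and 7 minutes leg 3 → 14:19 UTC.
Riyadh is UTC+3:00, so local arrival = 14:19 + 3:00 = 17:19 on Oct 26.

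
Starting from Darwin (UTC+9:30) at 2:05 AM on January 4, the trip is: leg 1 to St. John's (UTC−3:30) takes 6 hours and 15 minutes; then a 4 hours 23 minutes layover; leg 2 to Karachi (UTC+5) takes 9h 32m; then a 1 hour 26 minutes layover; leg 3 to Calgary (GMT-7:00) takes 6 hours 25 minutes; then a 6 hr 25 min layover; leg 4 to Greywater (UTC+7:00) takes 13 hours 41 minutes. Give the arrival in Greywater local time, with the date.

11:42 PM on January 5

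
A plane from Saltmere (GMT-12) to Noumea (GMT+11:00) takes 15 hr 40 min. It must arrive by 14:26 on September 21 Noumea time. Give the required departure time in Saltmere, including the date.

Target arrival in UTC: 14:26 − 11:00 = 03:26 on Sep 21.
Subtract 15 hours and 40 minutes → departure 11:46 UTC on Sep 20.
Saltmere is UTC−12:00: 11:46 − 12:00 = 23:46 on Sep 19.

23:46 on Sep 19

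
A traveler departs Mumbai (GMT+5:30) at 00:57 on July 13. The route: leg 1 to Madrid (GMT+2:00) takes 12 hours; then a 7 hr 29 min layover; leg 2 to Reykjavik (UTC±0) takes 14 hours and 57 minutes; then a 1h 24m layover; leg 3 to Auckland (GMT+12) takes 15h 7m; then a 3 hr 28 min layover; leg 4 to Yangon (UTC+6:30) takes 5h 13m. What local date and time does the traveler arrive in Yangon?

Convert departure to UTC: 00:57 − 5:30 = 19:27 UTC on Jul 12.
Add 12 hours leg 1 → 07:27 UTC (Jul 13).
Add 7 hours and 29 minutes layover in Madrid → 14:56 UTC.
Add 14 hours 57 minutes leg 2 → 05:53 UTC (Jul 14).
Add 1 hour and 24 minutes layover in Reykjavik → 07:17 UTC.
Add 15 hours 7 minutes leg 3 → 22:24 UTC.
Add 3 hours and 28 minutes layover in Auckland → 01:52 UTC (Jul 15).
Add 5 hours and 13 minutes leg 4 → 07:05 UTC.
Yangon is UTC+6:30, so local arrival = 07:05 + 6:30 = 13:35 on Jul 15.

13:35 on Jul 15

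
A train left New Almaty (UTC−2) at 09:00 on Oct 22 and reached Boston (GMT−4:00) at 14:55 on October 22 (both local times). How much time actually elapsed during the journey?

Departure in UTC: 09:00 + 2:00 = 11:00 on Oct 22.
Arrival in UTC: 14:55 + 4:00 = 18:55 on Oct 22.
Elapsed = 18:55 − 11:00 = 7 hours 55 minutes.

7 hours 55 minutes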